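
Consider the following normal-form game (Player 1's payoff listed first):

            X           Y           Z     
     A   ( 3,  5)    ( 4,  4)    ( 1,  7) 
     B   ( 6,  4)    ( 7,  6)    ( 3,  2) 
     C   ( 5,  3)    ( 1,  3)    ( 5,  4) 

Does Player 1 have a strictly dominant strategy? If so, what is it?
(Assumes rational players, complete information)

No strictly dominant strategy exists for Player 1

Work:
A strategy strictly dominates another if it gives a strictly higher payoff against every opponent action. Compare each pair of P1's strategies column-by-column:
  A vs B: [3 vs 6, 4 vs 7, 1 vs 3] → A does not strictly dominate B (column X: 3 ≤ 6)
  A vs C: [3 vs 5, 4 vs 1, 1 vs 5] → A does not strictly dominate C (column X: 3 ≤ 5)
  B vs A: [6 vs 3, 7 vs 4, 3 vs 1] → B strictly dominates A
  B vs C: [6 vs 5, 7 vs 1, 3 vs 5] → B does not strictly dominate C (column Z: 3 ≤ 5)
  C vs A: [5 vs 3, 1 vs 4, 5 vs 1] → C does not strictly dominate A (column Y: 1 ≤ 4)
  C vs B: [5 vs 6, 1 vs 7, 5 vs 3] → C does not strictly dominate B (column X: 5 ≤ 6)
No single strategy strictly dominates all others → no strictly dominant strategy.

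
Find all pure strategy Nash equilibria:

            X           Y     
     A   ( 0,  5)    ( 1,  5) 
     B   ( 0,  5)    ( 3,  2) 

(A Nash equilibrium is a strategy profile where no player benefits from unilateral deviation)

Nash equilibrium: (A, X), (B, X)

Work:
Best responses:
  P1 vs X: payoffs [0, 0] → best response A/B (payoff 0)
  P1 vs Y: payoffs [1, 3] → best response B (payoff 3)
  P2 vs A: payoffs [5, 5] → best response X/Y (payoff 5)
  P2 vs B: payoffs [5, 2] → best response X (payoff 5)
Mutual best responses: (A,X), (B,X) → Nash equilibria.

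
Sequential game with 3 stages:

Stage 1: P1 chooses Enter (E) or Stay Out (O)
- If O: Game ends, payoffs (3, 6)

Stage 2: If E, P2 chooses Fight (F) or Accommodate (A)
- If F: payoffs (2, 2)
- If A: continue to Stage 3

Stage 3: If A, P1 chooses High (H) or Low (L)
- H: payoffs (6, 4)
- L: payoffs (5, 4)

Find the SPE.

SPE: (E, A, H); Outcome (6, 4)

Work:
Stage 3: P1 chooses H (6 vs 5)
Stage 2: P2: F->2, A->4 (anticipating H). Choose A
Stage 1: P1: O->3, E->6 (anticipating A, H). Choose E
SPE path: E -> A -> H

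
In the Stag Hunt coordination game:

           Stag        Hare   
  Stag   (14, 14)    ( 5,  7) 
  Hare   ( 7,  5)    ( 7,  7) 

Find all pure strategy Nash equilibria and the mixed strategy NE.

Pure NE: (Stag, Stag) and (Hare, Hare); Mixed NE: p = 0.2222, q = 0.2222

Work:
Check pure NE:
(Stag, Stag): (14, 14) - no unilateral deviation beneficial
(Hare, Hare): (7, 7) - no unilateral deviation beneficial
Mixed NE: P1 plays Stag with p = 0.2222, P2 plays Stag with q = 0.2222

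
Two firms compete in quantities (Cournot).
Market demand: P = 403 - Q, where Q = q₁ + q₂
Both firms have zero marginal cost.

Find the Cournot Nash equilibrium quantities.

q₁* = q₂* = 134.33; P* = 134.33

Work:
Profit: π_i = P·q_i = (a - q_i - q_j)·q_i
FOC: ∂π_i/∂q_i = a - 2q_i - q_j = 0
Reaction function: q_i = (403 - q_j)/2
Symmetry: q* = 403/3 = 134.33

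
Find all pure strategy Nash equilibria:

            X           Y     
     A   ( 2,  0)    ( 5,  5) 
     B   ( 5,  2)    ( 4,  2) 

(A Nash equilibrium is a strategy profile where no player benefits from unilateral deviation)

Nash equilibrium: (A, Y), (B, X)

Work:
Best responses:
  P1 vs X: payoffs [2, 5] → best response B (payoff 5)
  P1 vs Y: payoffs [5, 4] → best response A (payoff 5)
  P2 vs A: payoffs [0, 5] → best response Y (payoff 5)
  P2 vs B: payoffs [2, 2] → best response X/Y (payoff 2)
Mutual best responses: (A,Y), (B,X) → Nash equilibria.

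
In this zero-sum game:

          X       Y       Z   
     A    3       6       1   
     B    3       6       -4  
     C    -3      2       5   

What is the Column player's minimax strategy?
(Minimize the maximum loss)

Column should play X, value = 3

Work:
Column player minimizes Row's maximum payoff:
Column X: max payoff to Row = 3
Column Y: max payoff to Row = 6
Column Z: max payoff to Row = 5
Minimum is 3, achieved by column X.
Minimax strategy: X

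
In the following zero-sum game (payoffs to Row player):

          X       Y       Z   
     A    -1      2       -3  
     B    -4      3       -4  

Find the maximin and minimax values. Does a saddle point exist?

Maximin = -3, Minimax = -3, Saddle: True

Work:
Row minimums: [-3, -4] → maximin = -3
Column maximums: [-1, 3, -3] → minimax = -3
Saddle point exists! Game value = -3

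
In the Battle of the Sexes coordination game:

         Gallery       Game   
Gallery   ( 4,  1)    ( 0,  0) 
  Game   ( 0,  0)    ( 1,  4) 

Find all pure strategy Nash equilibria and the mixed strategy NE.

Pure NE: (Gallery, Gallery) and (Game, Game); Mixed NE: p = 0.8, q = 0.2

Work:
Check pure NE:
(Gallery, Gallery): (4, 1) - no unilateral deviation beneficial
(Game, Game): (1, 4) - no unilateral deviation beneficial
Mixed NE: P1 plays Gallery with p = 0.8, P2 plays Gallery with q = 0.2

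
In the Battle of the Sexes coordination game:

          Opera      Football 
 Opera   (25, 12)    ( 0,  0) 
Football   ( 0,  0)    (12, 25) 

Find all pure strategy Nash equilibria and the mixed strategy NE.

Pure NE: (Opera, Opera) and (Football, Football); Mixed NE: p = 0.6757, q = 0.3243

Work:
Check pure NE:
(Opera, Opera): (25, 12) - no unilateral deviation beneficial
(Football, Football): (12, 25) - no unilateral deviation beneficial
Mixed NE: P1 plays Opera with p = 0.6757, P2 plays Opera with q = 0.3243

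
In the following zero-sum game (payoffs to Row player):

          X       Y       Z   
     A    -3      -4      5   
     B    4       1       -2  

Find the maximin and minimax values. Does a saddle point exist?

Maximin = -2, Minimax = 1, Saddle: False

Work:
Row minimums: [-4, -2] → maximin = -2
Column maximums: [4, 1, 5] → minimax = 1
No saddle point (maximin ≠ minimax). Mixed strategy needed.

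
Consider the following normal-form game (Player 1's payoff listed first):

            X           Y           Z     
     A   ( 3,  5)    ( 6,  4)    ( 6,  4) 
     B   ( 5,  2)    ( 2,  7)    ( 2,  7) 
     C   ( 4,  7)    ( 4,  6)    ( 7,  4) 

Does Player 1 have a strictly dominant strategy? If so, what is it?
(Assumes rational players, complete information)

No strictly dominant strategy exists for Player 1

Work:
A strategy strictly dominates another if it gives a strictly higher payoff against every opponent action. Compare each pair of P1's strategies column-by-column:
  A vs B: [3 vs 5, 6 vs 2, 6 vs 2] → A does not strictly dominate B (column X: 3 ≤ 5)
  A vs C: [3 vs 4, 6 vs 4, 6 vs 7] → A does not strictly dominate C (column X: 3 ≤ 4)
  B vs A: [5 vs 3, 2 vs 6, 2 vs 6] → B does not strictly dominate A (column Y: 2 ≤ 6)
  B vs C: [5 vs 4, 2 vs 4, 2 vs 7] → B does not strictly dominate C (column Y: 2 ≤ 4)
  C vs A: [4 vs 3, 4 vs 6, 7 vs 6] → C does not strictly dominate A (column Y: 4 ≤ 6)
  C vs B: [4 vs 5, 4 vs 2, 7 vs 2] → C does not strictly dominate B (column X: 4 ≤ 5)
No single strategy strictly dominates all others → no strictly dominant strategy.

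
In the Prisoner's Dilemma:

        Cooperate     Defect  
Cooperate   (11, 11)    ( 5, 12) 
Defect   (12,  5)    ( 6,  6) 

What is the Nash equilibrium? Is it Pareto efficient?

(Defect, Defect) is NE; not Pareto efficient

Work:
Defect dominates Cooperate for both players:
If P2 cooperates: Defect (12) > Cooperate (11)
If P2 defects: Defect (6) > Cooperate (5)
NE: (Defect, Defect) with payoff (6, 6)
But (Cooperate, Cooperate) = (11, 11) Pareto dominates (6, 6)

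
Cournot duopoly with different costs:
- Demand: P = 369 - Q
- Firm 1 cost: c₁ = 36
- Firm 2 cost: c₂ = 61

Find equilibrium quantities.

q₁* = 119.33, q₂* = 94.33

Work:
Reaction: q₁ = (369 - 36 - q₂)/2
Reaction: q₂ = (369 - 61 - q₁)/2
Solve simultaneously:
q₁* = (369 - 2×36 + 61)/3 = 119.33
q₂* = (369 - 2×61 + 36)/3 = 94.33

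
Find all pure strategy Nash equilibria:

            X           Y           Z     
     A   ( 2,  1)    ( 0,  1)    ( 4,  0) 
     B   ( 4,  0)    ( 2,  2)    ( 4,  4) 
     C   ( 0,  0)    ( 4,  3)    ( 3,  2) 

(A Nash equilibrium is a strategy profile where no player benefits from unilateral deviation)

Nash equilibrium: (B, Z), (C, Y)

Work:
Best responses:
  P1 vs X: payoffs [2, 4, 0] → best response B (payoff 4)
  P1 vs Y: payoffs [0, 2, 4] → best response C (payoff 4)
  P1 vs Z: payoffs [4, 4, 3] → best response A/B (payoff 4)
  P2 vs A: payoffs [1, 1, 0] → best response X/Y (payoff 1)
  P2 vs B: payoffs [0, 2, 4] → best response Z (payoff 4)
  P2 vs C: payoffs [0, 3, 2] → best response Y (payoff 3)
Mutual best responses: (B,Z), (C,Y) → Nash equilibria.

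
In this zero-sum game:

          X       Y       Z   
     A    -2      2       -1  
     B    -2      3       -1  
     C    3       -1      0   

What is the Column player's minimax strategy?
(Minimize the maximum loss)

Column should play Z, value = 0

Work:
Column player minimizes Row's maximum payoff:
Column X: max payoff to Row = 3
Column Y: max payoff to Row = 3
Column Z: max payoff to Row = 0
Minimum is 0, achieved by column Z.
Minimax strategy: Z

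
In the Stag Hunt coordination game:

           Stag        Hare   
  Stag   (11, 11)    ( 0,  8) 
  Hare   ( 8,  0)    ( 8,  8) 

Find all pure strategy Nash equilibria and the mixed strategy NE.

Pure NE: (Stag, Stag) and (Hare, Hare); Mixed NE: p = 0.7273, q = 0.7273

Work:
Check pure NE:
(Stag, Stag): (11, 11) - no unilateral deviation beneficial
(Hare, Hare): (8, 8) - no unilateral deviation beneficial
Mixed NE: P1 plays Stag with p = 0.7273, P2 plays Stag with q = 0.7273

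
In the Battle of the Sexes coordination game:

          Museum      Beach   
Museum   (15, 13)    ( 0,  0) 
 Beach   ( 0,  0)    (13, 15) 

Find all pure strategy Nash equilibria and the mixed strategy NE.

Pure NE: (Museum, Museum) and (Beach, Beach); Mixed NE: p = 0.5357, q = 0.4643

Work:
Check pure NE:
(Museum, Museum): (15, 13) - no unilateral deviation beneficial
(Beach, Beach): (13, 15) - no unilateral deviation beneficial
Mixed NE: P1 plays Museum with p = 0.5357, P2 plays Museum with q = 0.4643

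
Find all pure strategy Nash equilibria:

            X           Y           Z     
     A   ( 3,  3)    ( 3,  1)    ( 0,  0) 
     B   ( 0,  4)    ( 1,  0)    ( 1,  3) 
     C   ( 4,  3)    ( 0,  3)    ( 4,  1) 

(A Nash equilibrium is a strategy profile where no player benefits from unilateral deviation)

Nash equilibrium: (C, X)

Work:
Best responses:
  P1 vs X: payoffs [3, 0, 4] → best response C (payoff 4)
  P1 vs Y: payoffs [3, 1, 0] → best response A (payoff 3)
  P1 vs Z: payoffs [0, 1, 4] → best response C (payoff 4)
  P2 vs A: payoffs [3, 1, 0] → best response X (payoff 3)
  P2 vs B: payoffs [4, 0, 3] → best response X (payoff 4)
  P2 vs C: payoffs [3, 3, 1] → best response X/Y (payoff 3)
Mutual best responses: (C,X) → Nash equilibria.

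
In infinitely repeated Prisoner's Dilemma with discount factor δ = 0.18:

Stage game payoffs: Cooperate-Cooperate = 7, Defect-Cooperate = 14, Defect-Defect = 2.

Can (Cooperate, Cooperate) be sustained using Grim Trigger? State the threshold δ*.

δ* = 0.5833; since δ = 0.18 < 0.5833, cooperation cannot be sustained

Work:
For Grim Trigger:
Cooperate forever: 7/(1-δ)
Defect then punished: 14 + 2·δ/(1-δ)
Need: 7/(1-δ) ≥ 14 + 2·δ/(1-δ)
Solving: δ ≥ (T-R)/(T-P) = (14-7)/(14-2) = 0.5833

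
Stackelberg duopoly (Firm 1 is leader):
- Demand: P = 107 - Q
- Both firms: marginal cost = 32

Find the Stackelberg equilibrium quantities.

q₁* (leader) = 37.5, q₂* (follower) = 18.75

Work:
Follower's reaction: q₂ = (a - c - q₁)/2
Leader substitutes: π₁ = q₁·(a - q₁ - (a-c-q₁)/2 - c)
FOC: q₁* = (107 - 32)/2 = 37.50
Then: q₂* = (107 - 32 - 37.5)/2 = 18.75
Leader has first-mover advantage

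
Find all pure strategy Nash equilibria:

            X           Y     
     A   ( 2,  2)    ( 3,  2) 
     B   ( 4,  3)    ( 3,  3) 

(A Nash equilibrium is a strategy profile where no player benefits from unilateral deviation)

Nash equilibrium: (A, Y), (B, X), (B, Y)

Work:
Best responses:
  P1 vs X: payoffs [2, 4] → best response B (payoff 4)
  P1 vs Y: payoffs [3, 3] → best response A/B (payoff 3)
  P2 vs A: payoffs [2, 2] → best response X/Y (payoff 2)
  P2 vs B: payoffs [3, 3] → best response X/Y (payoff 3)
Mutual best responses: (A,Y), (B,X), (B,Y) → Nash equilibria.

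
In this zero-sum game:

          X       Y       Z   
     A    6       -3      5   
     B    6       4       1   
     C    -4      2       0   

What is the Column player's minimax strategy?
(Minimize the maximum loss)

Column should play Y, value = 4

Work:
Column player minimizes Row's maximum payoff:
Column X: max payoff to Row = 6
Column Y: max payoff to Row = 4
Column Z: max payoff to Row = 5
Minimum is 4, achieved by column Y.
Minimax strategy: Y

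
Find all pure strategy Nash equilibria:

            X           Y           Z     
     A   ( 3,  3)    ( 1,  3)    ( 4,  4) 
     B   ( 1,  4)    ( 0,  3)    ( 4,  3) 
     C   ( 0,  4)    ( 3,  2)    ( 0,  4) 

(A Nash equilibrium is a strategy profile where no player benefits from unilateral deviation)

Nash equilibrium: (A, Z)

Work:
Best responses:
  P1 vs X: payoffs [3, 1, 0] → best response A (payoff 3)
  P1 vs Y: payoffs [1, 0, 3] → best response C (payoff 3)
  P1 vs Z: payoffs [4, 4, 0] → best response A/B (payoff 4)
  P2 vs A: payoffs [3, 3, 4] → best response Z (payoff 4)
  P2 vs B: payoffs [4, 3, 3] → best response X (payoff 4)
  P2 vs C: payoffs [4, 2, 4] → best response X/Z (payoff 4)
Mutual best responses: (A,Z) → Nash equilibria.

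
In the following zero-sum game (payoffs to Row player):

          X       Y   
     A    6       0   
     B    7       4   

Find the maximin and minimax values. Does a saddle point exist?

Maximin = 4, Minimax = 4, Saddle: True

Work:
Row minimums: [0, 4] → maximin = 4
Column maximums: [7, 4] → minimax = 4
Saddle point exists! Game value = 4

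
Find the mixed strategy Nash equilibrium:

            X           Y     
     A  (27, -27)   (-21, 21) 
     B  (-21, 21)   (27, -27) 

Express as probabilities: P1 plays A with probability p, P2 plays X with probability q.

p = 0.5, q = 0.5

Work:
Find probabilities that make opponent indifferent:
P2 chooses q to make P1 indifferent between A and B
P1 chooses p to make P2 indifferent between X and Y
Mixed NE: P1 plays (A: 0.5, B: 0.5), P2 plays (X: 0.5, Y: 0.5)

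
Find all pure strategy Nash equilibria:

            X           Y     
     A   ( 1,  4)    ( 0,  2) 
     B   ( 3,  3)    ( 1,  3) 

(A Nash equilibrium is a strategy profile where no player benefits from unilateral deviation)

Nash equilibrium: (B, X), (B, Y)

Work:
Best responses:
  P1 vs X: payoffs [1, 3] → best response B (payoff 3)
  P1 vs Y: payoffs [0, 1] → best response B (payoff 1)
  P2 vs A: payoffs [4, 2] → best response X (payoff 4)
  P2 vs B: payoffs [3, 3] → best response X/Y (payoff 3)
Mutual best responses: (B,X), (B,Y) → Nash equilibria.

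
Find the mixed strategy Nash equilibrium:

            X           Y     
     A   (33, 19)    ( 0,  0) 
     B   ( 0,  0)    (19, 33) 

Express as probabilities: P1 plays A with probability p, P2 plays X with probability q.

p = 0.6346, q = 0.3654

Work:
Find probabilities that make opponent indifferent:
P2 chooses q to make P1 indifferent between A and B
P1 chooses p to make P2 indifferent between X and Y
Mixed NE: P1 plays (A: 0.6346, B: 0.3654), P2 plays (X: 0.3654, Y: 0.6346)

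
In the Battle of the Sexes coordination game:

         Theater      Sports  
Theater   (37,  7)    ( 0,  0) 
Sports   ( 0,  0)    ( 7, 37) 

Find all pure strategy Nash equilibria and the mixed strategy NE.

Pure NE: (Theater, Theater) and (Sports, Sports); Mixed NE: p = 0.8409, q = 0.1591

Work:
Check pure NE:
(Theater, Theater): (37, 7) - no unilateral deviation beneficial
(Sports, Sports): (7, 37) - no unilateral deviation beneficial
Mixed NE: P1 plays Theater with p = 0.8409, P2 plays Theater with q = 0.1591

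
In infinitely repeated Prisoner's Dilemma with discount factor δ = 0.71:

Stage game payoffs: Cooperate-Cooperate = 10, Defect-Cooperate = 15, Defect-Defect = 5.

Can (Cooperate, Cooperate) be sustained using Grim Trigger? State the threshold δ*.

δ* = 0.5; since δ = 0.71 ≥ 0.5, cooperation can be sustained

Work:
For Grim Trigger:
Cooperate forever: 10/(1-δ)
Defect then punished: 15 + 5·δ/(1-δ)
Need: 10/(1-δ) ≥ 15 + 5·δ/(1-δ)
Solving: δ ≥ (T-R)/(T-P) = (15-10)/(15-5) = 0.5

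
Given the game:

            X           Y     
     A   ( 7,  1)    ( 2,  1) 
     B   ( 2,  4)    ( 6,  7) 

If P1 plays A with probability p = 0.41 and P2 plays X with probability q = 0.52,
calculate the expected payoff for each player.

E[P1] = 4.1988, E[P2] = 3.6196

Work:
E[P1] = p·q·π₁(A,X) + p·(1-q)·π₁(A,Y) + (1-p)·q·π₁(B,X) + (1-p)·(1-q)·π₁(B,Y)
= 0.41·0.52·7 + 0.41·0.48·2 + 0.59·0.52·2 + 0.59·0.48·6
= 4.1988

E[P2] = 3.6196 (similar calculation)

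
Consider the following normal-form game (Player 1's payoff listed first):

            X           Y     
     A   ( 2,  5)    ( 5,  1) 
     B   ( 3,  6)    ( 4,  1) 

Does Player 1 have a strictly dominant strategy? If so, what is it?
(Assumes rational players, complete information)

No strictly dominant strategy exists for Player 1

Work:
A strategy strictly dominates another if it gives a strictly higher payoff against every opponent action. Compare each pair of P1's strategies column-by-column:
  A vs B: [2 vs 3, 5 vs 4] → A does not strictly dominate B (column X: 2 ≤ 3)
  B vs A: [3 vs 2, 4 vs 5] → B does not strictly dominate A (column Y: 4 ≤ 5)
No single strategy strictly dominates all others → no strictly dominant strategy.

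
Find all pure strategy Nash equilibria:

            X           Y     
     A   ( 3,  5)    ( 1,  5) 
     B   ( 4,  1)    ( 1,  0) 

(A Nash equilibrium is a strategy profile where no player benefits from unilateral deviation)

Nash equilibrium: (A, Y), (B, X)

Work:
Best responses:
  P1 vs X: payoffs [3, 4] → best response B (payoff 4)
  P1 vs Y: payoffs [1, 1] → best response A/B (payoff 1)
  P2 vs A: payoffs [5, 5] → best response X/Y (payoff 5)
  P2 vs B: payoffs [1, 0] → best response X (payoff 1)
Mutual best responses: (A,Y), (B,X) → Nash equilibria.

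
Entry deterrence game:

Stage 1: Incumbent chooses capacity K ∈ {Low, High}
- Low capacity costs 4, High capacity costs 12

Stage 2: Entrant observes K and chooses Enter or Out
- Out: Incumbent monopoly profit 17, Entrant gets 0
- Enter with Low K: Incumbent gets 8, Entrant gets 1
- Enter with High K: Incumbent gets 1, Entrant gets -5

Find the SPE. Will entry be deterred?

SPE: (High, Enter|Low, Out|High); Entry deterred. Incumbent net profit = 5

Work:
After Low K: Entrant enters (1 > 0)
After High K: Entrant stays out (-5 < 0)
Incumbent: Low → 8−4=4, High → 17−12=5
Incumbent chooses High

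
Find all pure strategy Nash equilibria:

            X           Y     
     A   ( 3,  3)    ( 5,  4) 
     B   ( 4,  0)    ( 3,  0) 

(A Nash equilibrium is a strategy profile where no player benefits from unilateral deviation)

Nash equilibrium: (A, Y), (B, X)

Work:
Best responses:
  P1 vs X: payoffs [3, 4] → best response B (payoff 4)
  P1 vs Y: payoffs [5, 3] → best response A (payoff 5)
  P2 vs A: payoffs [3, 4] → best response Y (payoff 4)
  P2 vs B: payoffs [0, 0] → best response X/Y (payoff 0)
Mutual best responses: (A,Y), (B,X) → Nash equilibria.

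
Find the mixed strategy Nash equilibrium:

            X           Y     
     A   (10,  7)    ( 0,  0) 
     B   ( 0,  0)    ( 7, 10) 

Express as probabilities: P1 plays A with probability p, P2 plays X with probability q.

p = 0.5882, q = 0.4118

Work:
Find probabilities that make opponent indifferent:
P2 chooses q to make P1 indifferent between A and B
P1 chooses p to make P2 indifferent between X and Y
Mixed NE: P1 plays (A: 0.5882, B: 0.4118), P2 plays (X: 0.4118, Y: 0.5882)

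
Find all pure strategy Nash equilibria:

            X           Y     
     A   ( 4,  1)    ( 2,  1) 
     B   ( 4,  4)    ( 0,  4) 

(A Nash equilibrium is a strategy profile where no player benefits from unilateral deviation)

Nash equilibrium: (A, X), (A, Y), (B, X)

Work:
Best responses:
  P1 vs X: payoffs [4, 4] → best response A/B (payoff 4)
  P1 vs Y: payoffs [2, 0] → best response A (payoff 2)
  P2 vs A: payoffs [1, 1] → best response X/Y (payoff 1)
  P2 vs B: payoffs [4, 4] → best response X/Y (payoff 4)
Mutual best responses: (A,X), (A,Y), (B,X) → Nash equilibria.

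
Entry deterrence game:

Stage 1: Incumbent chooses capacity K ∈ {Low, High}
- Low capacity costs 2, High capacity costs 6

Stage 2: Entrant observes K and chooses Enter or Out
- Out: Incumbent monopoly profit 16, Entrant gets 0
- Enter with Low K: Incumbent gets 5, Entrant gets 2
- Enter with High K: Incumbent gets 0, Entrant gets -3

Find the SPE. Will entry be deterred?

SPE: (High, Enter|Low, Out|High); Entry deterred. Incumbent net profit = 10

Work:
After Low K: Entrant enters (2 > 0)
After High K: Entrant stays out (-3 < 0)
Incumbent: Low → 5−2=3, High → 16−6=10
Incumbent chooses High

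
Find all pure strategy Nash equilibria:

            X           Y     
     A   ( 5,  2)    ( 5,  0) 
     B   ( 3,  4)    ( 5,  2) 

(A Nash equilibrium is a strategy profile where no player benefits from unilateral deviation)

Nash equilibrium: (A, X)

Work:
Best responses:
  P1 vs X: payoffs [5, 3] → best response A (payoff 5)
  P1 vs Y: payoffs [5, 5] → best response A/B (payoff 5)
  P2 vs A: payoffs [2, 0] → best response X (payoff 2)
  P2 vs B: payoffs [4, 2] → best response X (payoff 4)
Mutual best responses: (A,X) → Nash equilibria.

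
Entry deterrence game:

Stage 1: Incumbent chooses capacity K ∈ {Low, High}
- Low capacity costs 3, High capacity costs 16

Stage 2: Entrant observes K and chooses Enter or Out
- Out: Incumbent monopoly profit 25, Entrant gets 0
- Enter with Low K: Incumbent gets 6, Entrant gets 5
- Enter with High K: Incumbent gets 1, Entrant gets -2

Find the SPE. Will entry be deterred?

SPE: (High, Enter|Low, Out|High); Entry deterred. Incumbent net profit = 9

Work:
After Low K: Entrant enters (5 > 0)
After High K: Entrant stays out (-2 < 0)
Incumbent: Low → 6−3=3, High → 25−16=9
Incumbent chooses High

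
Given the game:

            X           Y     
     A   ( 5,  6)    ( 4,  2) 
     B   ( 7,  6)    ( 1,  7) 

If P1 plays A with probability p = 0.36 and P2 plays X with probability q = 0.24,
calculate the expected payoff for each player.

E[P1] = 3.088, E[P2] = 5.392

Work:
E[P1] = p·q·π₁(A,X) + p·(1-q)·π₁(A,Y) + (1-p)·q·π₁(B,X) + (1-p)·(1-q)·π₁(B,Y)
= 0.36·0.24·5 + 0.36·0.76·4 + 0.64·0.24·7 + 0.64·0.76·1
= 3.088

E[P2] = 5.392 (similar calculation)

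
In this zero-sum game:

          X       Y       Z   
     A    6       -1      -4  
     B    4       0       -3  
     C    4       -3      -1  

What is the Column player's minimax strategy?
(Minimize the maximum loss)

Column should play Z, value = -1

Work:
Column player minimizes Row's maximum payoff:
Column X: max payoff to Row = 6
Column Y: max payoff to Row = 0
Column Z: max payoff to Row = -1
Minimum is -1, achieved by column Z.
Minimax strategy: Z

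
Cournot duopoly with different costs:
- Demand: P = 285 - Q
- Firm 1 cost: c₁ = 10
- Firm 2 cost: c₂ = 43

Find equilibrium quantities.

q₁* = 102.67, q₂* = 69.67

Work:
Reaction: q₁ = (285 - 10 - q₂)/2
Reaction: q₂ = (285 - 43 - q₁)/2
Solve simultaneously:
q₁* = (285 - 2×10 + 43)/3 = 102.67
q₂* = (285 - 2×43 + 10)/3 = 69.67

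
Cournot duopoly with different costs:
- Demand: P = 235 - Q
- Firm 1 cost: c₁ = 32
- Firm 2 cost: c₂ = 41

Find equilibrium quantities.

q₁* = 70.67, q₂* = 61.67

Work:
Reaction: q₁ = (235 - 32 - q₂)/2
Reaction: q₂ = (235 - 41 - q₁)/2
Solve simultaneously:
q₁* = (235 - 2×32 + 41)/3 = 70.67
q₂* = (235 - 2×41 + 32)/3 = 61.67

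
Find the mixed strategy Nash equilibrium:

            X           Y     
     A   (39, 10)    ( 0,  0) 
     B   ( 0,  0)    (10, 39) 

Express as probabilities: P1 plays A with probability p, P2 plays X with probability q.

p = 0.7959, q = 0.2041

Work:
Find probabilities that make opponent indifferent:
P2 chooses q to make P1 indifferent between A and B
P1 chooses p to make P2 indifferent between X and Y
Mixed NE: P1 plays (A: 0.7959, B: 0.2041), P2 plays (X: 0.2041, Y: 0.7959)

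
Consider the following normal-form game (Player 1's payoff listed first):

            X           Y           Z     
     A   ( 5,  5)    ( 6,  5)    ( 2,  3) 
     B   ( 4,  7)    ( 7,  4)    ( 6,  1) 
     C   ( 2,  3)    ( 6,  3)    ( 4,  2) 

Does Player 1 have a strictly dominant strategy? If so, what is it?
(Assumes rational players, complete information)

No strictly dominant strategy exists for Player 1

Work:
A strategy strictly dominates another if it gives a strictly higher payoff against every opponent action. Compare each pair of P1's strategies column-by-column:
  A vs B: [5 vs 4, 6 vs 7, 2 vs 6] → A does not strictly dominate B (column Y: 6 ≤ 7)
  A vs C: [5 vs 2, 6 vs 6, 2 vs 4] → A does not strictly dominate C (column Y: 6 ≤ 6)
  B vs A: [4 vs 5, 7 vs 6, 6 vs 2] → B does not strictly dominate A (column X: 4 ≤ 5)
  B vs C: [4 vs 2, 7 vs 6, 6 vs 4] → B strictly dominates C
  C vs A: [2 vs 5, 6 vs 6, 4 vs 2] → C does not strictly dominate A (column X: 2 ≤ 5)
  C vs B: [2 vs 4, 6 vs 7, 4 vs 6] → C does not strictly dominate B (column X: 2 ≤ 4)
No single strategy strictly dominates all others → no strictly dominant strategy.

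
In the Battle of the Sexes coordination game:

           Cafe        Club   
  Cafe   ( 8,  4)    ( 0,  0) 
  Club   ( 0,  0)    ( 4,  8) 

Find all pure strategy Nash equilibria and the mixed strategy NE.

Pure NE: (Cafe, Cafe) and (Club, Club); Mixed NE: p = 0.6667, q = 0.3333

Work:
Check pure NE:
(Cafe, Cafe): (8, 4) - no unilateral deviation beneficial
(Club, Club): (4, 8) - no unilateral deviation beneficial
Mixed NE: P1 plays Cafe with p = 0.6667, P2 plays Cafe with q = 0.3333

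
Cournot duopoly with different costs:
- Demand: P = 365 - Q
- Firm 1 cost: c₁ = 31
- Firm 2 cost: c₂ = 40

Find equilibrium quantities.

q₁* = 114.33, q₂* = 105.33

Work:
Reaction: q₁ = (365 - 31 - q₂)/2
Reaction: q₂ = (365 - 40 - q₁)/2
Solve simultaneously:
q₁* = (365 - 2×31 + 40)/3 = 114.33
q₂* = (365 - 2×40 + 31)/3 = 105.33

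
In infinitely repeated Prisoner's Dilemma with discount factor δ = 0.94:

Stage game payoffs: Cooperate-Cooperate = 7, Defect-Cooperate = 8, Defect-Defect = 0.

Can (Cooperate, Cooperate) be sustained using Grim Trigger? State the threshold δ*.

δ* = 0.125; since δ = 0.94 ≥ 0.125, cooperation can be sustained

Work:
For Grim Trigger:
Cooperate forever: 7/(1-δ)
Defect then punished: 8 + 0·δ/(1-δ)
Need: 7/(1-δ) ≥ 8 + 0·δ/(1-δ)
Solving: δ ≥ (T-R)/(T-P) = (8-7)/(8-0) = 0.125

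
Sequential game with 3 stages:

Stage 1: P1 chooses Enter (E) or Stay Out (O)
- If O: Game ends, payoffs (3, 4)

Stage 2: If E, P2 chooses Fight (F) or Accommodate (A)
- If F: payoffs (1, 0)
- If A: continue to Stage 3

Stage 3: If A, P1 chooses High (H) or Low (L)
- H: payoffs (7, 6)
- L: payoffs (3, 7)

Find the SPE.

SPE: (E, A, H); Outcome (7, 6)

Work:
Stage 3: P1 chooses H (7 vs 3)
Stage 2: P2: F->0, A->6 (anticipating H). Choose A
Stage 1: P1: O->3, E->7 (anticipating A, H). Choose E
SPE path: E -> A -> H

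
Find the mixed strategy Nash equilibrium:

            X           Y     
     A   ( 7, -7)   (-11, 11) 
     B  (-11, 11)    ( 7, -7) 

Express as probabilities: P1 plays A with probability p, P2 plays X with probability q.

p = 0.5, q = 0.5

Work:
Find probabilities that make opponent indifferent:
P2 chooses q to make P1 indifferent between A and B
P1 chooses p to make P2 indifferent between X and Y
Mixed NE: P1 plays (A: 0.5, B: 0.5), P2 plays (X: 0.5, Y: 0.5)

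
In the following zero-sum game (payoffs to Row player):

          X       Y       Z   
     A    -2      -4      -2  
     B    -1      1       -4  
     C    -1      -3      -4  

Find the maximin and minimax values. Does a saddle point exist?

Maximin = -4, Minimax = -2, Saddle: False

Work:
Row minimums: [-4, -4, -4] → maximin = -4
Column maximums: [-1, 1, -2] → minimax = -2
No saddle point (maximin ≠ minimax). Mixed strategy needed.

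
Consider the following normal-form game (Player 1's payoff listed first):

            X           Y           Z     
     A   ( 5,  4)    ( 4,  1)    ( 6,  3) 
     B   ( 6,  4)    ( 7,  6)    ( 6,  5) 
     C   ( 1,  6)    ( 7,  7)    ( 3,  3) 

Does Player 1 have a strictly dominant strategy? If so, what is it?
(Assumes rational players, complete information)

No strictly dominant strategy exists for Player 1

Work:
A strategy strictly dominates another if it gives a strictly higher payoff against every opponent action. Compare each pair of P1's strategies column-by-column:
  A vs B: [5 vs 6, 4 vs 7, 6 vs 6] → A does not strictly dominate B (column X: 5 ≤ 6)
  A vs C: [5 vs 1, 4 vs 7, 6 vs 3] → A does not strictly dominate C (column Y: 4 ≤ 7)
  B vs A: [6 vs 5, 7 vs 4, 6 vs 6] → B does not strictly dominate A (column Z: 6 ≤ 6)
  B vs C: [6 vs 1, 7 vs 7, 6 vs 3] → B does not strictly dominate C (column Y: 7 ≤ 7)
  C vs A: [1 vs 5, 7 vs 4, 3 vs 6] → C does not strictly dominate A (column X: 1 ≤ 5)
  C vs B: [1 vs 6, 7 vs 7, 3 vs 6] → C does not strictly dominate B (column X: 1 ≤ 6)
No single strategy strictly dominates all others → no strictly dominant strategy.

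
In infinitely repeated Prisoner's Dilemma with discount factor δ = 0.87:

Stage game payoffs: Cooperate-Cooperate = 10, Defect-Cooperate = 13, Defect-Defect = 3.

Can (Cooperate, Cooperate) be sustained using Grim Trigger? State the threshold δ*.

δ* = 0.3; since δ = 0.87 ≥ 0.3, cooperation can be sustained

Work:
For Grim Trigger:
Cooperate forever: 10/(1-δ)
Defect then punished: 13 + 3·δ/(1-δ)
Need: 10/(1-δ) ≥ 13 + 3·δ/(1-δ)
Solving: δ ≥ (T-R)/(T-P) = (13-10)/(13-3) = 0.3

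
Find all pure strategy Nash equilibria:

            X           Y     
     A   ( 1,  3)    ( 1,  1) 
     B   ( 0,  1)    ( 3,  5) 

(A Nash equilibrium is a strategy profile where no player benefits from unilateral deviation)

Nash equilibrium: (A, X), (B, Y)

Work:
Best responses:
  P1 vs X: payoffs [1, 0] → best response A (payoff 1)
  P1 vs Y: payoffs [1, 3] → best response B (payoff 3)
  P2 vs A: payoffs [3, 1] → best response X (payoff 3)
  P2 vs B: payoffs [1, 5] → best response Y (payoff 5)
Mutual best responses: (A,X), (B,Y) → Nash equilibria.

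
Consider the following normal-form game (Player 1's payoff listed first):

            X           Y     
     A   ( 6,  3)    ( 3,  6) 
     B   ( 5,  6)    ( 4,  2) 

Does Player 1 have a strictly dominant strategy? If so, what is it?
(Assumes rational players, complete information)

No strictly dominant strategy exists for Player 1

Work:
A strategy strictly dominates another if it gives a strictly higher payoff against every opponent action. Compare each pair of P1's strategies column-by-column:
  A vs B: [6 vs 5, 3 vs 4] → A does not strictly dominate B (column Y: 3 ≤ 4)
  B vs A: [5 vs 6, 4 vs 3] → B does not strictly dominate A (column X: 5 ≤ 6)
No single strategy strictly dominates all others → no strictly dominant strategy.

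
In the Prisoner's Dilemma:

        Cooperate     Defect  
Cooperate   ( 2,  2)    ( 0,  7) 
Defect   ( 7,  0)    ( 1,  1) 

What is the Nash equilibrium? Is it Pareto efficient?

(Defect, Defect) is NE; not Pareto efficient

Work:
Defect dominates Cooperate for both players:
If P2 cooperates: Defect (7) > Cooperate (2)
If P2 defects: Defect (1) > Cooperate (0)
NE: (Defect, Defect) with payoff (1, 1)
But (Cooperate, Cooperate) = (2, 2) Pareto dominates (1, 1)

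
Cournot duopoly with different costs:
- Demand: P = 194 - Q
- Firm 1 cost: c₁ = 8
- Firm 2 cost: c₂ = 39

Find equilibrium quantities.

q₁* = 72.33, q₂* = 41.33

Work:
Reaction: q₁ = (194 - 8 - q₂)/2
Reaction: q₂ = (194 - 39 - q₁)/2
Solve simultaneously:
q₁* = (194 - 2×8 + 39)/3 = 72.33
q₂* = (194 - 2×39 + 8)/3 = 41.33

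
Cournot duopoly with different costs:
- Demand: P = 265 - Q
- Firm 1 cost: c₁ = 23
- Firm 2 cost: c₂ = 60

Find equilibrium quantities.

q₁* = 93.0, q₂* = 56.0

Work:
Reaction: q₁ = (265 - 23 - q₂)/2
Reaction: q₂ = (265 - 60 - q₁)/2
Solve simultaneously:
q₁* = (265 - 2×23 + 60)/3 = 93.0
q₂* = (265 - 2×60 + 23)/3 = 56.0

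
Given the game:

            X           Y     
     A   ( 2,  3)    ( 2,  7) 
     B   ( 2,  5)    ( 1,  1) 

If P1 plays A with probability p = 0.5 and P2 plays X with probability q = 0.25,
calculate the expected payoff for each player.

E[P1] = 1.625, E[P2] = 4.0

Work:
E[P1] = p·q·π₁(A,X) + p·(1-q)·π₁(A,Y) + (1-p)·q·π₁(B,X) + (1-p)·(1-q)·π₁(B,Y)
= 0.5·0.25·2 + 0.5·0.75·2 + 0.5·0.25·2 + 0.5·0.75·1
= 1.625

E[P2] = 4.0 (similar calculation)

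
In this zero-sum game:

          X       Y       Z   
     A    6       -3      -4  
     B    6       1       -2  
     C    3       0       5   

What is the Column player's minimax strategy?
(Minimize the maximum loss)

Column should play Y, value = 1

Work:
Column player minimizes Row's maximum payoff:
Column X: max payoff to Row = 6
Column Y: max payoff to Row = 1
Column Z: max payoff to Row = 5
Minimum is 1, achieved by column Y.
Minimax strategy: Y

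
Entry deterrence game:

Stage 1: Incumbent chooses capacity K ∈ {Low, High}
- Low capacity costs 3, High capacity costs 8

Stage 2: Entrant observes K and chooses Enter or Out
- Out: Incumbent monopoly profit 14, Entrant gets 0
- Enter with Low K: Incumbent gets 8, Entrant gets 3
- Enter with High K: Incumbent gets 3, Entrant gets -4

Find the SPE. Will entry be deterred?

SPE: (High, Enter|Low, Out|High); Entry deterred. Incumbent net profit = 6

Work:
After Low K: Entrant enters (3 > 0)
After High K: Entrant stays out (-4 < 0)
Incumbent: Low → 8−3=5, High → 14−8=6
Incumbent chooses High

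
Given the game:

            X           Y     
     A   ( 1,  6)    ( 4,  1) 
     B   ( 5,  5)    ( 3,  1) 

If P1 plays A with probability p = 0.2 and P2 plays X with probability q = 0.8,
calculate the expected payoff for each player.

E[P1] = 4.0, E[P2] = 4.36

Work:
E[P1] = p·q·π₁(A,X) + p·(1-q)·π₁(A,Y) + (1-p)·q·π₁(B,X) + (1-p)·(1-q)·π₁(B,Y)
= 0.2·0.8·1 + 0.2·0.2·4 + 0.8·0.8·5 + 0.8·0.2·3
= 4.0

E[P2] = 4.36 (similar calculation)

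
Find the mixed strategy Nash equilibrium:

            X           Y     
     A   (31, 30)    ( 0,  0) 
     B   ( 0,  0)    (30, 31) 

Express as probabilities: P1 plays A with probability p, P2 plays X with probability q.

p = 0.5082, q = 0.4918

Work:
Find probabilities that make opponent indifferent:
P2 chooses q to make P1 indifferent between A and B
P1 chooses p to make P2 indifferent between X and Y
Mixed NE: P1 plays (A: 0.5082, B: 0.4918), P2 plays (X: 0.4918, Y: 0.5082)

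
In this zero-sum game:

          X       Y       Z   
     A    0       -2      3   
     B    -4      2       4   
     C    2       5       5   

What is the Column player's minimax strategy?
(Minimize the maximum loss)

Column should play X, value = 2

Work:
Column player minimizes Row's maximum payoff:
Column X: max payoff to Row = 2
Column Y: max payoff to Row = 5
Column Z: max payoff to Row = 5
Minimum is 2, achieved by column X.
Minimax strategy: X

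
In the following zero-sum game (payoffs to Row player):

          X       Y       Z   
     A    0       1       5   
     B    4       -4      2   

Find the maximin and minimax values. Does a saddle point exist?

Maximin = 0, Minimax = 1, Saddle: False

Work:
Row minimums: [0, -4] → maximin = 0
Column maximums: [4, 1, 5] → minimax = 1
No saddle point (maximin ≠ minimax). Mixed strategy needed.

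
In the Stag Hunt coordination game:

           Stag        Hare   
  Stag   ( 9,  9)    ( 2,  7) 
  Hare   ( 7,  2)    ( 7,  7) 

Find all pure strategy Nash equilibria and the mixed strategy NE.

Pure NE: (Stag, Stag) and (Hare, Hare); Mixed NE: p = 0.7143, q = 0.7143

Work:
Check pure NE:
(Stag, Stag): (9, 9) - no unilateral deviation beneficial
(Hare, Hare): (7, 7) - no unilateral deviation beneficial
Mixed NE: P1 plays Stag with p = 0.7143, P2 plays Stag with q = 0.7143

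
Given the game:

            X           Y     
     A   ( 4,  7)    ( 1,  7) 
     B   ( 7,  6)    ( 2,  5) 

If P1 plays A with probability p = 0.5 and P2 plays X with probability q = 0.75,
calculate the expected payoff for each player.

E[P1] = 4.5, E[P2] = 6.375

Work:
E[P1] = p·q·π₁(A,X) + p·(1-q)·π₁(A,Y) + (1-p)·q·π₁(B,X) + (1-p)·(1-q)·π₁(B,Y)
= 0.5·0.75·4 + 0.5·0.25·1 + 0.5·0.75·7 + 0.5·0.25·2
= 4.5

E[P2] = 6.375 (similar calculation)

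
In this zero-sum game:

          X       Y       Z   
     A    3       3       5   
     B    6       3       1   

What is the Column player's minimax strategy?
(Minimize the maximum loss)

Column should play Y, value = 3

Work:
Column player minimizes Row's maximum payoff:
Column X: max payoff to Row = 6
Column Y: max payoff to Row = 3
Column Z: max payoff to Row = 5
Minimum is 3, achieved by column Y.
Minimax strategy: Y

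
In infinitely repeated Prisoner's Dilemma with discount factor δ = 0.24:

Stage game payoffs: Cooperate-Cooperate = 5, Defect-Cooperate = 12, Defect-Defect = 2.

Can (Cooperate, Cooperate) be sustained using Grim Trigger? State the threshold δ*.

δ* = 0.7; since δ = 0.24 < 0.7, cooperation cannot be sustained

Work:
For Grim Trigger:
Cooperate forever: 5/(1-δ)
Defect then punished: 12 + 2·δ/(1-δ)
Need: 5/(1-δ) ≥ 12 + 2·δ/(1-δ)
Solving: δ ≥ (T-R)/(T-P) = (12-5)/(12-2) = 0.7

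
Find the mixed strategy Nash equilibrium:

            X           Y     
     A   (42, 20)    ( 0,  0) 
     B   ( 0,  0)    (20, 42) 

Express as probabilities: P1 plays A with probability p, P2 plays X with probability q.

p = 0.6774, q = 0.3226

Work:
Find probabilities that make opponent indifferent:
P2 chooses q to make P1 indifferent between A and B
P1 chooses p to make P2 indifferent between X and Y
Mixed NE: P1 plays (A: 0.6774, B: 0.3226), P2 plays (X: 0.3226, Y: 0.6774)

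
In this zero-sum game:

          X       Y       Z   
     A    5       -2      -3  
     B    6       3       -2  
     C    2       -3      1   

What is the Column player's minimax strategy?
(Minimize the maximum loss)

Column should play Z, value = 1

Work:
Column player minimizes Row's maximum payoff:
Column X: max payoff to Row = 6
Column Y: max payoff to Row = 3
Column Z: max payoff to Row = 1
Minimum is 1, achieved by column Z.
Minimax strategy: Z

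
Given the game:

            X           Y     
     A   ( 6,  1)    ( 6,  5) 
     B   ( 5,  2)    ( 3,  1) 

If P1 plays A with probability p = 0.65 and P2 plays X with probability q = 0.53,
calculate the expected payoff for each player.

E[P1] = 5.321, E[P2] = 2.4075

Work:
E[P1] = p·q·π₁(A,X) + p·(1-q)·π₁(A,Y) + (1-p)·q·π₁(B,X) + (1-p)·(1-q)·π₁(B,Y)
= 0.65·0.53·6 + 0.65·0.47·6 + 0.35·0.53·5 + 0.35·0.47·3
= 5.321

E[P2] = 2.4075 (similar calculation)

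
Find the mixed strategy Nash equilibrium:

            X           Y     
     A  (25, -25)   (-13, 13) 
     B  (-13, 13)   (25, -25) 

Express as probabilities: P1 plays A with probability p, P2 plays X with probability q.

p = 0.5, q = 0.5

Work:
Find probabilities that make opponent indifferent:
P2 chooses q to make P1 indifferent between A and B
P1 chooses p to make P2 indifferent between X and Y
Mixed NE: P1 plays (A: 0.5, B: 0.5), P2 plays (X: 0.5, Y: 0.5)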